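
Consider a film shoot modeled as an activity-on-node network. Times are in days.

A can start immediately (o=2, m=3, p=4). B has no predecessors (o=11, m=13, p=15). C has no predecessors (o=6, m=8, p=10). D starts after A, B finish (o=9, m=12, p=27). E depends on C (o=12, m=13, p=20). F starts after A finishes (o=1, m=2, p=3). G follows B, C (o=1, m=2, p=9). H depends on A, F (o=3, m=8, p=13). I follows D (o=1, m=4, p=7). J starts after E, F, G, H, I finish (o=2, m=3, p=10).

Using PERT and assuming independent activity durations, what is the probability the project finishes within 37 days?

te_A = (2 + 4·3 + 4)/6 = 18/6 = 3; σ²_A = ((4−2)/6)² = 0.111
te_B = (11 + 4·13 + 15)/6 = 78/6 = 13; σ²_B = ((15−11)/6)² = 0.444
te_C = (6 + 4·8 + 10)/6 = 48/6 = 8; σ²_C = ((10−6)/6)² = 0.444
te_D = (9 + 4·12 + 27)/6 = 84/6 = 14; σ²_D = ((27−9)/6)² = 9.000
te_E = (12 + 4·13 + 20)/6 = 84/6 = 14; σ²_E = ((20−12)/6)² = 1.778
te_F = (1 + 4·2 + 3)/6 = 12/6 = 2; σ²_F = ((3−1)/6)² = 0.111
te_G = (1 + 4·2 + 9)/6 = 18/6 = 3; σ²_G = ((9−1)/6)² = 1.778
te_H = (3 + 4·8 + 13)/6 = 48/6 = 8; σ²_H = ((13−3)/6)² = 2.778
te_I = (1 + 4·4 + 7)/6 = 24/6 = 4; σ²_I = ((7−1)/6)² = 1.000
te_J = (2 + 4·3 + 10)/6 = 24/6 = 4; σ²_J = ((10−2)/6)² = 1.778

Forward pass:
ES_A = 0; EF_A = 3
ES_B = 0; EF_B = 13
ES_C = 0; EF_C = 8
ES_D = max(EF_A=3, EF_B=13) = 13; EF_D = 13+14 = 27
ES_E = 8; EF_E = 8+14 = 22
ES_F = 3; EF_F = 3+2 = 5
ES_G = max(EF_B=13, EF_C=8) = 13; EF_G = 13+3 = 16
ES_H = max(EF_A=3, EF_F=5) = 5; EF_H = 5+8 = 13
ES_I = 27; EF_I = 27+4 = 31
ES_J = max(EF_E=22, EF_F=5, EF_G=16, EF_H=13, EF_I=31) = 31; EF_J = 31+4 = 35
Expected project duration μ = 35 days. Critical path: B → D → I → J.

Variance along critical path = 0.444 + 9.000 + 1.000 + 1.778 = 12.222; σ = √12.222 = 3.496 days.
Z = (37 − 35) / 3.496 = 0.572
P(T ≤ 37) = Φ(0.572) ≈ 0.716

0.716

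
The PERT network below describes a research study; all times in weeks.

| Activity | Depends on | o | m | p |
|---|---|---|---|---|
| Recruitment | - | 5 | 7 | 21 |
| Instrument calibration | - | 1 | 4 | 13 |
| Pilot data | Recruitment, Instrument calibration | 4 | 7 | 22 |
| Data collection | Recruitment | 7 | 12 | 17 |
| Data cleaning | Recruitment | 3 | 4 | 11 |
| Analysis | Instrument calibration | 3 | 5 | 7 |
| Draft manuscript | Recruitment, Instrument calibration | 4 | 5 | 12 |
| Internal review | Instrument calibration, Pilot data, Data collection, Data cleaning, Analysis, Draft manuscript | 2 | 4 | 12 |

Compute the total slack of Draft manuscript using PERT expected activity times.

6 weeks

te_Recruitment = (5 + 4·7 + 21)/6 = 54/6 = 9
te_Instrument calibration = (1 + 4·4 + 13)/6 = 30/6 = 5
te_Pilot data = (4 + 4·7 + 22)/6 = 54/6 = 9
te_Data collection = (7 + 4·12 + 17)/6 = 72/6 = 12
te_Data cleaning = (3 + 4·4 + 11)/6 = 30/6 = 5
te_Analysis = (3 + 4·5 + 7)/6 = 30/6 = 5
te_Draft manuscript = (4 + 4·5 + 12)/6 = 36/6 = 6
te_Internal review = (2 + 4·4 + 12)/6 = 30/6 = 5

Forward pass:
ES_Recruitment = 0; EF_Recruitment = 9
ES_Instrument calibration = 0; EF_Instrument calibration = 5
ES_Pilot data = max(EF_Recruitment=9, EF_Instrument calibration=5) = 9; EF_Pilot data = 9+9 = 18
ES_Data collection = 9; EF_Data collection = 9+12 = 21
ES_Data cleaning = 9; EF_Data cleaning = 9+5 = 14
ES_Analysis = 5; EF_Analysis = 5+5 = 10
ES_Draft manuscript = max(EF_Recruitment=9, EF_Instrument calibration=5) = 9; EF_Draft manuscript = 9+6 = 15
ES_Internal review = max(EF_Instrument calibration=5, EF_Pilot data=18, EF_Data collection=21, EF_Data cleaning=14, EF_Analysis=10, EF_Draft manuscript=15) = 21; EF_Internal review = 21+5 = 26
Expected project duration μ = 26 weeks. Critical path: Recruitment → Data collection → Internal review.

Backward pass:
LF_Internal review = 26; LS_Internal review = 26−5 = 21
LF_Draft manuscript = LS_Internal review = 21; LS_Draft manuscript = 21−6 = 15
LF_Analysis = LS_Internal review = 21; LS_Analysis = 21−5 = 16
LF_Data cleaning = LS_Internal review = 21; LS_Data cleaning = 21−5 = 16
LF_Data collection = LS_Internal review = 21; LS_Data collection = 21−12 = 9
LF_Pilot data = LS_Internal review = 21; LS_Pilot data = 21−9 = 12
LF_Instrument calibration = min(LS_Pilot data=12, LS_Analysis=16, LS_Draft manuscript=15, LS_Internal review=21) = 12; LS_Instrument calibration = 12−5 = 7
LF_Recruitment = min(LS_Pilot data=12, LS_Data collection=9, LS_Data cleaning=16, LS_Draft manuscript=15) = 9; LS_Recruitment = 9−9 = 0
Slack_Draft manuscript = LS_Draft manuscript − ES_Draft manuscript = 15 − 9 = 6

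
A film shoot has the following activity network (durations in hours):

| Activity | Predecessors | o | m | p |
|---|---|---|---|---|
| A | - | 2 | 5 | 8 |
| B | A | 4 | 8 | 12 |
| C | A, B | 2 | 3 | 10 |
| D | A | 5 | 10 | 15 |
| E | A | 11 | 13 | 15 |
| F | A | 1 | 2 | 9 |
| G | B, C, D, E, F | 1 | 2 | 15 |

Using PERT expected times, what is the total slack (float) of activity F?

10 hours

te_A = (2 + 4·5 + 8)/6 = 30/6 = 5
te_B = (4 + 4·8 + 12)/6 = 48/6 = 8
te_C = (2 + 4·3 + 10)/6 = 24/6 = 4
te_D = (5 + 4·10 + 15)/6 = 60/6 = 10
te_E = (11 + 4·13 + 15)/6 = 78/6 = 13
te_F = (1 + 4·2 + 9)/6 = 18/6 = 3
te_G = (1 + 4·2 + 15)/6 = 24/6 = 4

Forward pass:
ES_A = 0; EF_A = 5
ES_B = 5; EF_B = 5+8 = 13
ES_C = max(EF_A=5, EF_B=13) = 13; EF_C = 13+4 = 17
ES_D = 5; EF_D = 5+10 = 15
ES_E = 5; EF_E = 5+13 = 18
ES_F = 5; EF_F = 5+3 = 8
ES_G = max(EF_B=13, EF_C=17, EF_D=15, EF_E=18, EF_F=8) = 18; EF_G = 18+4 = 22
Expected project duration μ = 22 hours. Critical path: A → E → G.

Backward pass:
LF_G = 22; LS_G = 22−4 = 18
LF_F = LS_G = 18; LS_F = 18−3 = 15
LF_E = LS_G = 18; LS_E = 18−13 = 5
LF_D = LS_G = 18; LS_D = 18−10 = 8
LF_C = LS_G = 18; LS_C = 18−4 = 14
LF_B = min(LS_C=14, LS_G=18) = 14; LS_B = 14−8 = 6
LF_A = min(LS_B=6, LS_C=14, LS_D=8, LS_E=5, LS_F=15) = 5; LS_A = 5−5 = 0
Slack_F = LS_F − ES_F = 15 − 5 = 10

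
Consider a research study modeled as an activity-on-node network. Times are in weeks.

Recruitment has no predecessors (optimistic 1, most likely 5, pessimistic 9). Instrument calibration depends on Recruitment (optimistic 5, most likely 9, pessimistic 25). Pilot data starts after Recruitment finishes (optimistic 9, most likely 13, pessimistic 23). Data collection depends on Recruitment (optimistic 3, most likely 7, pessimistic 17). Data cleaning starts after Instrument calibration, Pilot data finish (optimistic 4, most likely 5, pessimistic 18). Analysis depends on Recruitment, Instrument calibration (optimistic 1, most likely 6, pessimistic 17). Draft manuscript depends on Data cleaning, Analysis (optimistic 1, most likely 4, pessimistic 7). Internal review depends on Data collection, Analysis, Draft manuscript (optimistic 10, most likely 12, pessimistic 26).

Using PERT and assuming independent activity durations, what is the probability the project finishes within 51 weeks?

0.938

te_Recruitment = (1 + 4·5 + 9)/6 = 30/6 = 5; σ²_Recruitment = ((9−1)/6)² = 1.778
te_Instrument calibration = (5 + 4·9 + 25)/6 = 66/6 = 11; σ²_Instrument calibration = ((25−5)/6)² = 11.111
te_Pilot data = (9 + 4·13 + 23)/6 = 84/6 = 14; σ²_Pilot data = ((23−9)/6)² = 5.444
te_Data collection = (3 + 4·7 + 17)/6 = 48/6 = 8; σ²_Data collection = ((17−3)/6)² = 5.444
te_Data cleaning = (4 + 4·5 + 18)/6 = 42/6 = 7; σ²_Data cleaning = ((18−4)/6)² = 5.444
te_Analysis = (1 + 4·6 + 17)/6 = 42/6 = 7; σ²_Analysis = ((17−1)/6)² = 7.111
te_Draft manuscript = (1 + 4·4 + 7)/6 = 24/6 = 4; σ²_Draft manuscript = ((7−1)/6)² = 1.000
te_Internal review = (10 + 4·12 + 26)/6 = 84/6 = 14; σ²_Internal review = ((26−10)/6)² = 7.111

Forward pass:
ES_Recruitment = 0; EF_Recruitment = 5
ES_Instrument calibration = 5; EF_Instrument calibration = 5+11 = 16
ES_Pilot data = 5; EF_Pilot data = 5+14 = 19
ES_Data collection = 5; EF_Data collection = 5+8 = 13
ES_Data cleaning = max(EF_Instrument calibration=16, EF_Pilot data=19) = 19; EF_Data cleaning = 19+7 = 26
ES_Analysis = max(EF_Recruitment=5, EF_Instrument calibration=16) = 16; EF_Analysis = 16+7 = 23
ES_Draft manuscript = max(EF_Data cleaning=26, EF_Analysis=23) = 26; EF_Draft manuscript = 26+4 = 30
ES_Internal review = max(EF_Data collection=13, EF_Analysis=23, EF_Draft manuscript=30) = 30; EF_Internal review = 30+14 = 44
Expected project duration μ = 44 weeks. Critical path: Recruitment → Pilot data → Data cleaning → Draft manuscript → Internal review.

Variance along critical path = 1.778 + 5.444 + 5.444 + 1.000 + 7.111 = 20.778; σ = √20.778 = 4.558 weeks.
Z = (51 − 44) / 4.558 = 1.536
P(T ≤ 51) = Φ(1.536) ≈ 0.938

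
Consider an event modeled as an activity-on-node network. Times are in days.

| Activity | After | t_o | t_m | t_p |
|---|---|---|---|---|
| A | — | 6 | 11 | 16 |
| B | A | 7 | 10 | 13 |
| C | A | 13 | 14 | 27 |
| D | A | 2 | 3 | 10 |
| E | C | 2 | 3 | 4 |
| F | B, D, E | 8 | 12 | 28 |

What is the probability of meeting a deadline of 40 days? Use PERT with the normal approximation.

te_A = (6 + 4·11 + 16)/6 = 66/6 = 11; σ²_A = ((16−6)/6)² = 2.778
te_B = (7 + 4·10 + 13)/6 = 60/6 = 10; σ²_B = ((13−7)/6)² = 1.000
te_C = (13 + 4·14 + 27)/6 = 96/6 = 16; σ²_C = ((27−13)/6)² = 5.444
te_D = (2 + 4·3 + 10)/6 = 24/6 = 4; σ²_D = ((10−2)/6)² = 1.778
te_E = (2 + 4·3 + 4)/6 = 18/6 = 3; σ²_E = ((4−2)/6)² = 0.111
te_F = (8 + 4·12 + 28)/6 = 84/6 = 14; σ²_F = ((28−8)/6)² = 11.111

Forward pass:
ES_A = 0; EF_A = 11
ES_B = 11; EF_B = 11+10 = 21
ES_C = 11; EF_C = 11+16 = 27
ES_D = 11; EF_D = 11+4 = 15
ES_E = 27; EF_E = 27+3 = 30
ES_F = max(EF_B=21, EF_D=15, EF_E=30) = 30; EF_F = 30+14 = 44
Expected project duration μ = 44 days. Critical path: A → C → E → F.

Variance along critical path = 2.778 + 5.444 + 0.111 + 11.111 = 19.444; σ = √19.444 = 4.410 days.
Z = (40 − 44) / 4.410 = -0.907
P(T ≤ 40) = Φ(-0.907) ≈ 0.182

0.182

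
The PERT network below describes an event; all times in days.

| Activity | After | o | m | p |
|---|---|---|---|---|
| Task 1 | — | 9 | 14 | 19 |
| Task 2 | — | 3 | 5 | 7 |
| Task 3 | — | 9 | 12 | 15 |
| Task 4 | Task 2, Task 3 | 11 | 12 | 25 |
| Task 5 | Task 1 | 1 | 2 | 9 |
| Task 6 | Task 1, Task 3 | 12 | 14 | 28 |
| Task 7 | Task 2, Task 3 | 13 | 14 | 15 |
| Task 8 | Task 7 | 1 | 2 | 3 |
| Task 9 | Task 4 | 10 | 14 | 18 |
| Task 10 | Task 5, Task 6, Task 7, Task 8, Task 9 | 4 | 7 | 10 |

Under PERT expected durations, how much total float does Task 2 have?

7 days

te_Task 1 = (9 + 4·14 + 19)/6 = 84/6 = 14
te_Task 2 = (3 + 4·5 + 7)/6 = 30/6 = 5
te_Task 3 = (9 + 4·12 + 15)/6 = 72/6 = 12
te_Task 4 = (11 + 4·12 + 25)/6 = 84/6 = 14
te_Task 5 = (1 + 4·2 + 9)/6 = 18/6 = 3
te_Task 6 = (12 + 4·14 + 28)/6 = 96/6 = 16
te_Task 7 = (13 + 4·14 + 15)/6 = 84/6 = 14
te_Task 8 = (1 + 4·2 + 3)/6 = 12/6 = 2
te_Task 9 = (10 + 4·14 + 18)/6 = 84/6 = 14
te_Task 10 = (4 + 4·7 + 10)/6 = 42/6 = 7

Forward pass:
ES_Task 1 = 0; EF_Task 1 = 14
ES_Task 2 = 0; EF_Task 2 = 5
ES_Task 3 = 0; EF_Task 3 = 12
ES_Task 4 = max(EF_Task 2=5, EF_Task 3=12) = 12; EF_Task 4 = 12+14 = 26
ES_Task 5 = 14; EF_Task 5 = 14+3 = 17
ES_Task 6 = max(EF_Task 1=14, EF_Task 3=12) = 14; EF_Task 6 = 14+16 = 30
ES_Task 7 = max(EF_Task 2=5, EF_Task 3=12) = 12; EF_Task 7 = 12+14 = 26
ES_Task 8 = 26; EF_Task 8 = 26+2 = 28
ES_Task 9 = 26; EF_Task 9 = 26+14 = 40
ES_Task 10 = max(EF_Task 5=17, EF_Task 6=30, EF_Task 7=26, EF_Task 8=28, EF_Task 9=40) = 40; EF_Task 10 = 40+7 = 47
Expected project duration μ = 47 days. Critical path: Task 3 → Task 4 → Task 9 → Task 10.

Backward pass:
LF_Task 10 = 47; LS_Task 10 = 47−7 = 40
LF_Task 9 = LS_Task 10 = 40; LS_Task 9 = 40−14 = 26
LF_Task 8 = LS_Task 10 = 40; LS_Task 8 = 40−2 = 38
LF_Task 7 = min(LS_Task 8=38, LS_Task 10=40) = 38; LS_Task 7 = 38−14 = 24
LF_Task 6 = LS_Task 10 = 40; LS_Task 6 = 40−16 = 24
LF_Task 5 = LS_Task 10 = 40; LS_Task 5 = 40−3 = 37
LF_Task 4 = LS_Task 9 = 26; LS_Task 4 = 26−14 = 12
LF_Task 3 = min(LS_Task 4=12, LS_Task 6=24, LS_Task 7=24) = 12; LS_Task 3 = 12−12 = 0
LF_Task 2 = min(LS_Task 4=12, LS_Task 7=24) = 12; LS_Task 2 = 12−5 = 7
LF_Task 1 = min(LS_Task 5=37, LS_Task 6=24) = 24; LS_Task 1 = 24−14 = 10
Slack_Task 2 = LS_Task 2 − ES_Task 2 = 7 − 0 = 7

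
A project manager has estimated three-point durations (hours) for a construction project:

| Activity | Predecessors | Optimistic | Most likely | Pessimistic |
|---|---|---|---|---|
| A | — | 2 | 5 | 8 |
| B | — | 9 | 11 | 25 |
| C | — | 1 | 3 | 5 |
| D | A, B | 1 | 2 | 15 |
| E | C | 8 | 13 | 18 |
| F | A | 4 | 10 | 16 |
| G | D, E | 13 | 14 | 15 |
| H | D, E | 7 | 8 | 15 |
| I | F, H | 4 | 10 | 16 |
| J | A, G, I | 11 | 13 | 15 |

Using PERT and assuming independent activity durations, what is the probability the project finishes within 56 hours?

0.947

te_A = (2 + 4·5 + 8)/6 = 30/6 = 5; σ²_A = ((8−2)/6)² = 1.000
te_B = (9 + 4·11 + 25)/6 = 78/6 = 13; σ²_B = ((25−9)/6)² = 7.111
te_C = (1 + 4·3 + 5)/6 = 18/6 = 3; σ²_C = ((5−1)/6)² = 0.444
te_D = (1 + 4·2 + 15)/6 = 24/6 = 4; σ²_D = ((15−1)/6)² = 5.444
te_E = (8 + 4·13 + 18)/6 = 78/6 = 13; σ²_E = ((18−8)/6)² = 2.778
te_F = (4 + 4·10 + 16)/6 = 60/6 = 10; σ²_F = ((16−4)/6)² = 4.000
te_G = (13 + 4·14 + 15)/6 = 84/6 = 14; σ²_G = ((15−13)/6)² = 0.111
te_H = (7 + 4·8 + 15)/6 = 54/6 = 9; σ²_H = ((15−7)/6)² = 1.778
te_I = (4 + 4·10 + 16)/6 = 60/6 = 10; σ²_I = ((16−4)/6)² = 4.000
te_J = (11 + 4·13 + 15)/6 = 78/6 = 13; σ²_J = ((15−11)/6)² = 0.444

Forward pass:
ES_A = 0; EF_A = 5
ES_B = 0; EF_B = 13
ES_C = 0; EF_C = 3
ES_D = max(EF_A=5, EF_B=13) = 13; EF_D = 13+4 = 17
ES_E = 3; EF_E = 3+13 = 16
ES_F = 5; EF_F = 5+10 = 15
ES_G = max(EF_D=17, EF_E=16) = 17; EF_G = 17+14 = 31
ES_H = max(EF_D=17, EF_E=16) = 17; EF_H = 17+9 = 26
ES_I = max(EF_F=15, EF_H=26) = 26; EF_I = 26+10 = 36
ES_J = max(EF_A=5, EF_G=31, EF_I=36) = 36; EF_J = 36+13 = 49
Expected project duration μ = 49 hours. Critical path: B → D → H → I → J.

Variance along critical path = 7.111 + 5.444 + 1.778 + 4.000 + 0.444 = 18.778; σ = √18.778 = 4.333 hours.
Z = (56 − 49) / 4.333 = 1.615
P(T ≤ 56) = Φ(1.615) ≈ 0.947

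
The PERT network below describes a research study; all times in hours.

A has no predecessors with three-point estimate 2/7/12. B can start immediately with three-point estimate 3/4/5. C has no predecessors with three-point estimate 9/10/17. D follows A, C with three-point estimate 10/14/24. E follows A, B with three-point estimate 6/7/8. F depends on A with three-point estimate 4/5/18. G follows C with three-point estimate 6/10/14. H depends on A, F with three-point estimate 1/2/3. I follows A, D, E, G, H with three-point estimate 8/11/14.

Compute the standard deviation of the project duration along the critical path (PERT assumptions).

te_A = (2 + 4·7 + 12)/6 = 42/6 = 7; σ²_A = ((12−2)/6)² = 2.778
te_B = (3 + 4·4 + 5)/6 = 24/6 = 4; σ²_B = ((5−3)/6)² = 0.111
te_C = (9 + 4·10 + 17)/6 = 66/6 = 11; σ²_C = ((17−9)/6)² = 1.778
te_D = (10 + 4·14 + 24)/6 = 90/6 = 15; σ²_D = ((24−10)/6)² = 5.444
te_E = (6 + 4·7 + 8)/6 = 42/6 = 7; σ²_E = ((8−6)/6)² = 0.111
te_F = (4 + 4·5 + 18)/6 = 42/6 = 7; σ²_F = ((18−4)/6)² = 5.444
te_G = (6 + 4·10 + 14)/6 = 60/6 = 10; σ²_G = ((14−6)/6)² = 1.778
te_H = (1 + 4·2 + 3)/6 = 12/6 = 2; σ²_H = ((3−1)/6)² = 0.111
te_I = (8 + 4·11 + 14)/6 = 66/6 = 11; σ²_I = ((14−8)/6)² = 1.000

Forward pass:
ES_A = 0; EF_A = 7
ES_B = 0; EF_B = 4
ES_C = 0; EF_C = 11
ES_D = max(EF_A=7, EF_C=11) = 11; EF_D = 11+15 = 26
ES_E = max(EF_A=7, EF_B=4) = 7; EF_E = 7+7 = 14
ES_F = 7; EF_F = 7+7 = 14
ES_G = 11; EF_G = 11+10 = 21
ES_H = max(EF_A=7, EF_F=14) = 14; EF_H = 14+2 = 16
ES_I = max(EF_A=7, EF_D=26, EF_E=14, EF_G=21, EF_H=16) = 26; EF_I = 26+11 = 37
Expected project duration μ = 37 hours. Critical path: C → D → I.

Variance along critical path = 1.778 + 5.444 + 1.000 = 8.222
σ = √8.222 = 2.867 hours

2.87 hours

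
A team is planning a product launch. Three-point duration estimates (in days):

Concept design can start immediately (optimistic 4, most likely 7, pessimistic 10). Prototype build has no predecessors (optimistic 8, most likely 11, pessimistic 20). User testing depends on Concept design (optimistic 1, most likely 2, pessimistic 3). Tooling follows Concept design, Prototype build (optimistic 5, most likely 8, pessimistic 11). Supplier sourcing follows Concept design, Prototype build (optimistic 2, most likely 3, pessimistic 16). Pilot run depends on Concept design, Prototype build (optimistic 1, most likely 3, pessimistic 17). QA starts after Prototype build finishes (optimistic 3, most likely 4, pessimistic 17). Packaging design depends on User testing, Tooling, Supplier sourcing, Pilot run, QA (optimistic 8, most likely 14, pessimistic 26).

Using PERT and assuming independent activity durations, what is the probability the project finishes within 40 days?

te_Concept design = (4 + 4·7 + 10)/6 = 42/6 = 7; σ²_Concept design = ((10−4)/6)² = 1.000
te_Prototype build = (8 + 4·11 + 20)/6 = 72/6 = 12; σ²_Prototype build = ((20−8)/6)² = 4.000
te_User testing = (1 + 4·2 + 3)/6 = 12/6 = 2; σ²_User testing = ((3−1)/6)² = 0.111
te_Tooling = (5 + 4·8 + 11)/6 = 48/6 = 8; σ²_Tooling = ((11−5)/6)² = 1.000
te_Supplier sourcing = (2 + 4·3 + 16)/6 = 30/6 = 5; σ²_Supplier sourcing = ((16−2)/6)² = 5.444
te_Pilot run = (1 + 4·3 + 17)/6 = 30/6 = 5; σ²_Pilot run = ((17−1)/6)² = 7.111
te_QA = (3 + 4·4 + 17)/6 = 36/6 = 6; σ²_QA = ((17−3)/6)² = 5.444
te_Packaging design = (8 + 4·14 + 26)/6 = 90/6 = 15; σ²_Packaging design = ((26−8)/6)² = 9.000

Forward pass:
ES_Concept design = 0; EF_Concept design = 7
ES_Prototype build = 0; EF_Prototype build = 12
ES_User testing = 7; EF_User testing = 7+2 = 9
ES_Tooling = max(EF_Concept design=7, EF_Prototype build=12) = 12; EF_Tooling = 12+8 = 20
ES_Supplier sourcing = max(EF_Concept design=7, EF_Prototype build=12) = 12; EF_Supplier sourcing = 12+5 = 17
ES_Pilot run = max(EF_Concept design=7, EF_Prototype build=12) = 12; EF_Pilot run = 12+5 = 17
ES_QA = 12; EF_QA = 12+6 = 18
ES_Packaging design = max(EF_User testing=9, EF_Tooling=20, EF_Supplier sourcing=17, EF_Pilot run=17, EF_QA=18) = 20; EF_Packaging design = 20+15 = 35
Expected project duration μ = 35 days. Critical path: Prototype build → Tooling → Packaging design.

Variance along critical path = 4.000 + 1.000 + 9.000 = 14.000; σ = √14.000 = 3.742 days.
Z = (40 − 35) / 3.742 = 1.336
P(T ≤ 40) = Φ(1.336) ≈ 0.909

0.909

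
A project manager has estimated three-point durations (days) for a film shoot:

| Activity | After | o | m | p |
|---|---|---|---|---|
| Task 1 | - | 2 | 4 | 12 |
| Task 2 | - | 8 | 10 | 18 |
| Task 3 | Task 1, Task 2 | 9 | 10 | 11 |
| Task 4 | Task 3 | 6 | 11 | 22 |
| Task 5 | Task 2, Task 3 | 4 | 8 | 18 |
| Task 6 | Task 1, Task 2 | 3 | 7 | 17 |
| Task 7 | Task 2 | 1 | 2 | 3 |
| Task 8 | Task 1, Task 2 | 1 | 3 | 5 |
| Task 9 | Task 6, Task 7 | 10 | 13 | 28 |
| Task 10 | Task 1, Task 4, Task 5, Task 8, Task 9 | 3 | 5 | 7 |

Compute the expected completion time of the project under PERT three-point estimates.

te_Task 1 = (2 + 4·4 + 12)/6 = 30/6 = 5
te_Task 2 = (8 + 4·10 + 18)/6 = 66/6 = 11
te_Task 3 = (9 + 4·10 + 11)/6 = 60/6 = 10
te_Task 4 = (6 + 4·11 + 22)/6 = 72/6 = 12
te_Task 5 = (4 + 4·8 + 18)/6 = 54/6 = 9
te_Task 6 = (3 + 4·7 + 17)/6 = 48/6 = 8
te_Task 7 = (1 + 4·2 + 3)/6 = 12/6 = 2
te_Task 8 = (1 + 4·3 + 5)/6 = 18/6 = 3
te_Task 9 = (10 + 4·13 + 28)/6 = 90/6 = 15
te_Task 10 = (3 + 4·5 + 7)/6 = 30/6 = 5

Forward pass:
ES_Task 1 = 0; EF_Task 1 = 5
ES_Task 2 = 0; EF_Task 2 = 11
ES_Task 3 = max(EF_Task 1=5, EF_Task 2=11) = 11; EF_Task 3 = 11+10 = 21
ES_Task 4 = 21; EF_Task 4 = 21+12 = 33
ES_Task 5 = max(EF_Task 2=11, EF_Task 3=21) = 21; EF_Task 5 = 21+9 = 30
ES_Task 6 = max(EF_Task 1=5, EF_Task 2=11) = 11; EF_Task 6 = 11+8 = 19
ES_Task 7 = 11; EF_Task 7 = 11+2 = 13
ES_Task 8 = max(EF_Task 1=5, EF_Task 2=11) = 11; EF_Task 8 = 11+3 = 14
ES_Task 9 = max(EF_Task 6=19, EF_Task 7=13) = 19; EF_Task 9 = 19+15 = 34
ES_Task 10 = max(EF_Task 1=5, EF_Task 4=33, EF_Task 5=30, EF_Task 8=14, EF_Task 9=34) = 34; EF_Task 10 = 34+5 = 39
Expected project duration μ = 39 days. Critical path: Task 2 → Task 6 → Task 9 → Task 10.

39 days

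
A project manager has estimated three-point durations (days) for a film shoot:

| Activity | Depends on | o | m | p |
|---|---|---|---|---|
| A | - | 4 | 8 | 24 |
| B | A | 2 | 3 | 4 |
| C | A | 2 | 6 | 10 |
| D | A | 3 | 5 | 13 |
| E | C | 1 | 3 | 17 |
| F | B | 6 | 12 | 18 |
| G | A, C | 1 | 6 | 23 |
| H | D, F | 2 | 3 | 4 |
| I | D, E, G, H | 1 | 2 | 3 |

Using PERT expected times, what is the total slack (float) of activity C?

te_A = (4 + 4·8 + 24)/6 = 60/6 = 10
te_B = (2 + 4·3 + 4)/6 = 18/6 = 3
te_C = (2 + 4·6 + 10)/6 = 36/6 = 6
te_D = (3 + 4·5 + 13)/6 = 36/6 = 6
te_E = (1 + 4·3 + 17)/6 = 30/6 = 5
te_F = (6 + 4·12 + 18)/6 = 72/6 = 12
te_G = (1 + 4·6 + 23)/6 = 48/6 = 8
te_H = (2 + 4·3 + 4)/6 = 18/6 = 3
te_I = (1 + 4·2 + 3)/6 = 12/6 = 2

Forward pass:
ES_A = 0; EF_A = 10
ES_B = 10; EF_B = 10+3 = 13
ES_C = 10; EF_C = 10+6 = 16
ES_D = 10; EF_D = 10+6 = 16
ES_E = 16; EF_E = 16+5 = 21
ES_F = 13; EF_F = 13+12 = 25
ES_G = max(EF_A=10, EF_C=16) = 16; EF_G = 16+8 = 24
ES_H = max(EF_D=16, EF_F=25) = 25; EF_H = 25+3 = 28
ES_I = max(EF_D=16, EF_E=21, EF_G=24, EF_H=28) = 28; EF_I = 28+2 = 30
Expected project duration μ = 30 days. Critical path: A → B → F → H → I.

Backward pass:
LF_I = 30; LS_I = 30−2 = 28
LF_H = LS_I = 28; LS_H = 28−3 = 25
LF_G = LS_I = 28; LS_G = 28−8 = 20
LF_F = LS_H = 25; LS_F = 25−12 = 13
LF_E = LS_I = 28; LS_E = 28−5 = 23
LF_D = min(LS_H=25, LS_I=28) = 25; LS_D = 25−6 = 19
LF_C = min(LS_E=23, LS_G=20) = 20; LS_C = 20−6 = 14
LF_B = LS_F = 13; LS_B = 13−3 = 10
LF_A = min(LS_B=10, LS_C=14, LS_D=19, LS_G=20) = 10; LS_A = 10−10 = 0
Slack_C = LS_C − ES_C = 14 − 10 = 4

4 days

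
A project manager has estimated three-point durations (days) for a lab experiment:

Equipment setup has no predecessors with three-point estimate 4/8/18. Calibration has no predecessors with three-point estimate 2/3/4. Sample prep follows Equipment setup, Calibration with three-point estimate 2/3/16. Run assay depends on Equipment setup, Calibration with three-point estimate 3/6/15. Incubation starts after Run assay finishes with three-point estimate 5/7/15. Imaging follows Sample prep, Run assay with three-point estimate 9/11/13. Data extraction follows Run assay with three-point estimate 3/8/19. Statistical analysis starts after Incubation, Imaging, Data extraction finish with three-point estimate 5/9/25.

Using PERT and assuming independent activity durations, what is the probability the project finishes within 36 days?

te_Equipment setup = (4 + 4·8 + 18)/6 = 54/6 = 9; σ²_Equipment setup = ((18−4)/6)² = 5.444
te_Calibration = (2 + 4·3 + 4)/6 = 18/6 = 3; σ²_Calibration = ((4−2)/6)² = 0.111
te_Sample prep = (2 + 4·3 + 16)/6 = 30/6 = 5; σ²_Sample prep = ((16−2)/6)² = 5.444
te_Run assay = (3 + 4·6 + 15)/6 = 42/6 = 7; σ²_Run assay = ((15−3)/6)² = 4.000
te_Incubation = (5 + 4·7 + 15)/6 = 48/6 = 8; σ²_Incubation = ((15−5)/6)² = 2.778
te_Imaging = (9 + 4·11 + 13)/6 = 66/6 = 11; σ²_Imaging = ((13−9)/6)² = 0.444
te_Data extraction = (3 + 4·8 + 19)/6 = 54/6 = 9; σ²_Data extraction = ((19−3)/6)² = 7.111
te_Statistical analysis = (5 + 4·9 + 25)/6 = 66/6 = 11; σ²_Statistical analysis = ((25−5)/6)² = 11.111

Forward pass:
ES_Equipment setup = 0; EF_Equipment setup = 9
ES_Calibration = 0; EF_Calibration = 3
ES_Sample prep = max(EF_Equipment setup=9, EF_Calibration=3) = 9; EF_Sample prep = 9+5 = 14
ES_Run assay = max(EF_Equipment setup=9, EF_Calibration=3) = 9; EF_Run assay = 9+7 = 16
ES_Incubation = 16; EF_Incubation = 16+8 = 24
ES_Imaging = max(EF_Sample prep=14, EF_Run assay=16) = 16; EF_Imaging = 16+11 = 27
ES_Data extraction = 16; EF_Data extraction = 16+9 = 25
ES_Statistical analysis = max(EF_Incubation=24, EF_Imaging=27, EF_Data extraction=25) = 27; EF_Statistical analysis = 27+11 = 38
Expected project duration μ = 38 days. Critical path: Equipment setup → Run assay → Imaging → Statistical analysis.

Variance along critical path = 5.444 + 4.000 + 0.444 + 11.111 = 21.000; σ = √21.000 = 4.583 days.
Z = (36 − 38) / 4.583 = -0.436
P(T ≤ 36) = Φ(-0.436) ≈ 0.331

0.331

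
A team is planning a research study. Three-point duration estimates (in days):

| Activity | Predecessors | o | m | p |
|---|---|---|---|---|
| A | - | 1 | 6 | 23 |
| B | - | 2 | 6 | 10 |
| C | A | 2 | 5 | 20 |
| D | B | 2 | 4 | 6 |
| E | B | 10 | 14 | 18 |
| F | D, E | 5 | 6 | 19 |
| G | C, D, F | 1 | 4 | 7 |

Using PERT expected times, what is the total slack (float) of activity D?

te_A = (1 + 4·6 + 23)/6 = 48/6 = 8
te_B = (2 + 4·6 + 10)/6 = 36/6 = 6
te_C = (2 + 4·5 + 20)/6 = 42/6 = 7
te_D = (2 + 4·4 + 6)/6 = 24/6 = 4
te_E = (10 + 4·14 + 18)/6 = 84/6 = 14
te_F = (5 + 4·6 + 19)/6 = 48/6 = 8
te_G = (1 + 4·4 + 7)/6 = 24/6 = 4

Forward pass:
ES_A = 0; EF_A = 8
ES_B = 0; EF_B = 6
ES_C = 8; EF_C = 8+7 = 15
ES_D = 6; EF_D = 6+4 = 10
ES_E = 6; EF_E = 6+14 = 20
ES_F = max(EF_D=10, EF_E=20) = 20; EF_F = 20+8 = 28
ES_G = max(EF_C=15, EF_D=10, EF_F=28) = 28; EF_G = 28+4 = 32
Expected project duration μ = 32 days. Critical path: B → E → F → G.

Backward pass:
LF_G = 32; LS_G = 32−4 = 28
LF_F = LS_G = 28; LS_F = 28−8 = 20
LF_E = LS_F = 20; LS_E = 20−14 = 6
LF_D = min(LS_F=20, LS_G=28) = 20; LS_D = 20−4 = 16
LF_C = LS_G = 28; LS_C = 28−7 = 21
LF_B = min(LS_D=16, LS_E=6) = 6; LS_B = 6−6 = 0
LF_A = LS_C = 21; LS_A = 21−8 = 13
Slack_D = LS_D − ES_D = 16 − 6 = 10

10 days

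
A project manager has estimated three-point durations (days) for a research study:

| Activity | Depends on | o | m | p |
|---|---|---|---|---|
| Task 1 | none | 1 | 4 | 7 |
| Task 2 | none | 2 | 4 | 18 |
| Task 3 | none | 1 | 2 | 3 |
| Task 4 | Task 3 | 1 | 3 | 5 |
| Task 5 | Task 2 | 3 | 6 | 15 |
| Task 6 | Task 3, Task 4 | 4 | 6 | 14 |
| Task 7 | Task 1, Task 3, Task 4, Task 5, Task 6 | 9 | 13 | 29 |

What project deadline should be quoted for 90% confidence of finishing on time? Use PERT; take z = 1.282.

te_Task 1 = (1 + 4·4 + 7)/6 = 24/6 = 4; σ²_Task 1 = ((7−1)/6)² = 1.000
te_Task 2 = (2 + 4·4 + 18)/6 = 36/6 = 6; σ²_Task 2 = ((18−2)/6)² = 7.111
te_Task 3 = (1 + 4·2 + 3)/6 = 12/6 = 2; σ²_Task 3 = ((3−1)/6)² = 0.111
te_Task 4 = (1 + 4·3 + 5)/6 = 18/6 = 3; σ²_Task 4 = ((5−1)/6)² = 0.444
te_Task 5 = (3 + 4·6 + 15)/6 = 42/6 = 7; σ²_Task 5 = ((15−3)/6)² = 4.000
te_Task 6 = (4 + 4·6 + 14)/6 = 42/6 = 7; σ²_Task 6 = ((14−4)/6)² = 2.778
te_Task 7 = (9 + 4·13 + 29)/6 = 90/6 = 15; σ²_Task 7 = ((29−9)/6)² = 11.111

Forward pass:
ES_Task 1 = 0; EF_Task 1 = 4
ES_Task 2 = 0; EF_Task 2 = 6
ES_Task 3 = 0; EF_Task 3 = 2
ES_Task 4 = 2; EF_Task 4 = 2+3 = 5
ES_Task 5 = 6; EF_Task 5 = 6+7 = 13
ES_Task 6 = max(EF_Task 3=2, EF_Task 4=5) = 5; EF_Task 6 = 5+7 = 12
ES_Task 7 = max(EF_Task 1=4, EF_Task 3=2, EF_Task 4=5, EF_Task 5=13, EF_Task 6=12) = 13; EF_Task 7 = 13+15 = 28
Expected project duration μ = 28 days. Critical path: Task 2 → Task 5 → Task 7.

Variance along critical path = 7.111 + 4.000 + 11.111 = 22.222; σ = 4.714 days.
D = μ + z·σ = 28 + 1.282·4.714 = 34.0 days

34.0 days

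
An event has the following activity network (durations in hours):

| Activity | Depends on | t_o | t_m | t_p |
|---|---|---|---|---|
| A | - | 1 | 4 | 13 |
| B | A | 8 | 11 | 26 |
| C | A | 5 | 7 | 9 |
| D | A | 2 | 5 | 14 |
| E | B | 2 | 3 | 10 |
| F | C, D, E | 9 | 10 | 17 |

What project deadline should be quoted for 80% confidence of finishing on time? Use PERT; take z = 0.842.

36.4 hours

te_A = (1 + 4·4 + 13)/6 = 30/6 = 5; σ²_A = ((13−1)/6)² = 4.000
te_B = (8 + 4·11 + 26)/6 = 78/6 = 13; σ²_B = ((26−8)/6)² = 9.000
te_C = (5 + 4·7 + 9)/6 = 42/6 = 7; σ²_C = ((9−5)/6)² = 0.444
te_D = (2 + 4·5 + 14)/6 = 36/6 = 6; σ²_D = ((14−2)/6)² = 4.000
te_E = (2 + 4·3 + 10)/6 = 24/6 = 4; σ²_E = ((10−2)/6)² = 1.778
te_F = (9 + 4·10 + 17)/6 = 66/6 = 11; σ²_F = ((17−9)/6)² = 1.778

Forward pass:
ES_A = 0; EF_A = 5
ES_B = 5; EF_B = 5+13 = 18
ES_C = 5; EF_C = 5+7 = 12
ES_D = 5; EF_D = 5+6 = 11
ES_E = 18; EF_E = 18+4 = 22
ES_F = max(EF_C=12, EF_D=11, EF_E=22) = 22; EF_F = 22+11 = 33
Expected project duration μ = 33 hours. Critical path: A → B → E → F.

Variance along critical path = 4.000 + 9.000 + 1.778 + 1.778 = 16.556; σ = 4.069 hours.
D = μ + z·σ = 33 + 0.842·4.069 = 36.4 hours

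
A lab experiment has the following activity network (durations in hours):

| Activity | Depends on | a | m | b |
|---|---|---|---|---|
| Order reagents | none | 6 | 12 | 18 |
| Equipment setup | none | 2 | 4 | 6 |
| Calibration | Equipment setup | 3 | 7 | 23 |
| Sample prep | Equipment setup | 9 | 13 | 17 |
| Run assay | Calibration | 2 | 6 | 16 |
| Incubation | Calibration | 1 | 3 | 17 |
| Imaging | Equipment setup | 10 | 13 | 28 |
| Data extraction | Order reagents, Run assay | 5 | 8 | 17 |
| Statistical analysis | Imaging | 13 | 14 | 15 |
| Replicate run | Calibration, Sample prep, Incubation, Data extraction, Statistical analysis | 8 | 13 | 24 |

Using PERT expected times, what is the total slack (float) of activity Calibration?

4 hours

te_Order reagents = (6 + 4·12 + 18)/6 = 72/6 = 12
te_Equipment setup = (2 + 4·4 + 6)/6 = 24/6 = 4
te_Calibration = (3 + 4·7 + 23)/6 = 54/6 = 9
te_Sample prep = (9 + 4·13 + 17)/6 = 78/6 = 13
te_Run assay = (2 + 4·6 + 16)/6 = 42/6 = 7
te_Incubation = (1 + 4·3 + 17)/6 = 30/6 = 5
te_Imaging = (10 + 4·13 + 28)/6 = 90/6 = 15
te_Data extraction = (5 + 4·8 + 17)/6 = 54/6 = 9
te_Statistical analysis = (13 + 4·14 + 15)/6 = 84/6 = 14
te_Replicate run = (8 + 4·13 + 24)/6 = 84/6 = 14

Forward pass:
ES_Order reagents = 0; EF_Order reagents = 12
ES_Equipment setup = 0; EF_Equipment setup = 4
ES_Calibration = 4; EF_Calibration = 4+9 = 13
ES_Sample prep = 4; EF_Sample prep = 4+13 = 17
ES_Run assay = 13; EF_Run assay = 13+7 = 20
ES_Incubation = 13; EF_Incubation = 13+5 = 18
ES_Imaging = 4; EF_Imaging = 4+15 = 19
ES_Data extraction = max(EF_Order reagents=12, EF_Run assay=20) = 20; EF_Data extraction = 20+9 = 29
ES_Statistical analysis = 19; EF_Statistical analysis = 19+14 = 33
ES_Replicate run = max(EF_Calibration=13, EF_Sample prep=17, EF_Incubation=18, EF_Data extraction=29, EF_Statistical analysis=33) = 33; EF_Replicate run = 33+14 = 47
Expected project duration μ = 47 hours. Critical path: Equipment setup → Imaging → Statistical analysis → Replicate run.

Backward pass:
LF_Replicate run = 47; LS_Replicate run = 47−14 = 33
LF_Statistical analysis = LS_Replicate run = 33; LS_Statistical analysis = 33−14 = 19
LF_Data extraction = LS_Replicate run = 33; LS_Data extraction = 33−9 = 24
LF_Imaging = LS_Statistical analysis = 19; LS_Imaging = 19−15 = 4
LF_Incubation = LS_Replicate run = 33; LS_Incubation = 33−5 = 28
LF_Run assay = LS_Data extraction = 24; LS_Run assay = 24−7 = 17
LF_Sample prep = LS_Replicate run = 33; LS_Sample prep = 33−13 = 20
LF_Calibration = min(LS_Run assay=17, LS_Incubation=28, LS_Replicate run=33) = 17; LS_Calibration = 17−9 = 8
LF_Equipment setup = min(LS_Calibration=8, LS_Sample prep=20, LS_Imaging=4) = 4; LS_Equipment setup = 4−4 = 0
LF_Order reagents = LS_Data extraction = 24; LS_Order reagents = 24−12 = 12
Slack_Calibration = LS_Calibration − ES_Calibration = 8 − 4 = 4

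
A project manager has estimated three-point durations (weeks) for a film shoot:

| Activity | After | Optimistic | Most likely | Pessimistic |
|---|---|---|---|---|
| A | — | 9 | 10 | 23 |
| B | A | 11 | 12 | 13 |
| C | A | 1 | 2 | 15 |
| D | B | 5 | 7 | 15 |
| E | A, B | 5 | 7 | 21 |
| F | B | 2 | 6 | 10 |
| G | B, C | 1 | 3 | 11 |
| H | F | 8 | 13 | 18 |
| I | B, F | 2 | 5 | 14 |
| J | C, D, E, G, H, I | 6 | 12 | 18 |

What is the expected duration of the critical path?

te_A = (9 + 4·10 + 23)/6 = 72/6 = 12
te_B = (11 + 4·12 + 13)/6 = 72/6 = 12
te_C = (1 + 4·2 + 15)/6 = 24/6 = 4
te_D = (5 + 4·7 + 15)/6 = 48/6 = 8
te_E = (5 + 4·7 + 21)/6 = 54/6 = 9
te_F = (2 + 4·6 + 10)/6 = 36/6 = 6
te_G = (1 + 4·3 + 11)/6 = 24/6 = 4
te_H = (8 + 4·13 + 18)/6 = 78/6 = 13
te_I = (2 + 4·5 + 14)/6 = 36/6 = 6
te_J = (6 + 4·12 + 18)/6 = 72/6 = 12

Forward pass:
ES_A = 0; EF_A = 12
ES_B = 12; EF_B = 12+12 = 24
ES_C = 12; EF_C = 12+4 = 16
ES_D = 24; EF_D = 24+8 = 32
ES_E = max(EF_A=12, EF_B=24) = 24; EF_E = 24+9 = 33
ES_F = 24; EF_F = 24+6 = 30
ES_G = max(EF_B=24, EF_C=16) = 24; EF_G = 24+4 = 28
ES_H = 30; EF_H = 30+13 = 43
ES_I = max(EF_B=24, EF_F=30) = 30; EF_I = 30+6 = 36
ES_J = max(EF_C=16, EF_D=32, EF_E=33, EF_G=28, EF_H=43, EF_I=36) = 43; EF_J = 43+12 = 55
Expected project duration μ = 55 weeks. Critical path: A → B → F → H → J.

55 weeks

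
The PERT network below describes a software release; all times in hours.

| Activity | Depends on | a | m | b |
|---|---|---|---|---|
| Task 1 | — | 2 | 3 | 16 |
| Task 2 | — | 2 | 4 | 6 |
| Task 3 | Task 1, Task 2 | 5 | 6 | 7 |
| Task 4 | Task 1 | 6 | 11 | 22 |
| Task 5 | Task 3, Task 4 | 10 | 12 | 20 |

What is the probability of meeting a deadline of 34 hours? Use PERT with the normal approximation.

0.846

te_Task 1 = (2 + 4·3 + 16)/6 = 30/6 = 5; σ²_Task 1 = ((16−2)/6)² = 5.444
te_Task 2 = (2 + 4·4 + 6)/6 = 24/6 = 4; σ²_Task 2 = ((6−2)/6)² = 0.444
te_Task 3 = (5 + 4·6 + 7)/6 = 36/6 = 6; σ²_Task 3 = ((7−5)/6)² = 0.111
te_Task 4 = (6 + 4·11 + 22)/6 = 72/6 = 12; σ²_Task 4 = ((22−6)/6)² = 7.111
te_Task 5 = (10 + 4·12 + 20)/6 = 78/6 = 13; σ²_Task 5 = ((20−10)/6)² = 2.778

Forward pass:
ES_Task 1 = 0; EF_Task 1 = 5
ES_Task 2 = 0; EF_Task 2 = 4
ES_Task 3 = max(EF_Task 1=5, EF_Task 2=4) = 5; EF_Task 3 = 5+6 = 11
ES_Task 4 = 5; EF_Task 4 = 5+12 = 17
ES_Task 5 = max(EF_Task 3=11, EF_Task 4=17) = 17; EF_Task 5 = 17+13 = 30
Expected project duration μ = 30 hours. Critical path: Task 1 → Task 4 → Task 5.

Variance along critical path = 5.444 + 7.111 + 2.778 = 15.333; σ = √15.333 = 3.916 hours.
Z = (34 − 30) / 3.916 = 1.022
P(T ≤ 34) = Φ(1.022) ≈ 0.846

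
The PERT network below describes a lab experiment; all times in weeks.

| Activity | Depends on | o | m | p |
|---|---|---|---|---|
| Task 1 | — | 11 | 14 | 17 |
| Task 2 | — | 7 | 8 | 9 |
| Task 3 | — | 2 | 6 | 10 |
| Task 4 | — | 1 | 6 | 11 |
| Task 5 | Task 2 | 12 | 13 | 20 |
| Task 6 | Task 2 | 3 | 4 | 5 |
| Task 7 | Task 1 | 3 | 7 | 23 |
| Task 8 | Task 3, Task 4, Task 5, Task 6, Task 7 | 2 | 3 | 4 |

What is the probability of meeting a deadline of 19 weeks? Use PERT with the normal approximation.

0.023

te_Task 1 = (11 + 4·14 + 17)/6 = 84/6 = 14; σ²_Task 1 = ((17−11)/6)² = 1.000
te_Task 2 = (7 + 4·8 + 9)/6 = 48/6 = 8; σ²_Task 2 = ((9−7)/6)² = 0.111
te_Task 3 = (2 + 4·6 + 10)/6 = 36/6 = 6; σ²_Task 3 = ((10−2)/6)² = 1.778
te_Task 4 = (1 + 4·6 + 11)/6 = 36/6 = 6; σ²_Task 4 = ((11−1)/6)² = 2.778
te_Task 5 = (12 + 4·13 + 20)/6 = 84/6 = 14; σ²_Task 5 = ((20−12)/6)² = 1.778
te_Task 6 = (3 + 4·4 + 5)/6 = 24/6 = 4; σ²_Task 6 = ((5−3)/6)² = 0.111
te_Task 7 = (3 + 4·7 + 23)/6 = 54/6 = 9; σ²_Task 7 = ((23−3)/6)² = 11.111
te_Task 8 = (2 + 4·3 + 4)/6 = 18/6 = 3; σ²_Task 8 = ((4−2)/6)² = 0.111

Forward pass:
ES_Task 1 = 0; EF_Task 1 = 14
ES_Task 2 = 0; EF_Task 2 = 8
ES_Task 3 = 0; EF_Task 3 = 6
ES_Task 4 = 0; EF_Task 4 = 6
ES_Task 5 = 8; EF_Task 5 = 8+14 = 22
ES_Task 6 = 8; EF_Task 6 = 8+4 = 12
ES_Task 7 = 14; EF_Task 7 = 14+9 = 23
ES_Task 8 = max(EF_Task 3=6, EF_Task 4=6, EF_Task 5=22, EF_Task 6=12, EF_Task 7=23) = 23; EF_Task 8 = 23+3 = 26
Expected project duration μ = 26 weeks. Critical path: Task 1 → Task 7 → Task 8.

Variance along critical path = 1.000 + 11.111 + 0.111 = 12.222; σ = √12.222 = 3.496 weeks.
Z = (19 − 26) / 3.496 = -2.002
P(T ≤ 19) = Φ(-2.002) ≈ 0.023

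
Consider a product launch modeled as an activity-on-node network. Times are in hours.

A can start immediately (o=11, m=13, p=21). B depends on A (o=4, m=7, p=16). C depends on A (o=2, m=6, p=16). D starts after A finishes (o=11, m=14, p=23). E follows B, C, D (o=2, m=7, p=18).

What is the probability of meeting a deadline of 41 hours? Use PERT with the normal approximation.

0.858

te_A = (11 + 4·13 + 21)/6 = 84/6 = 14; σ²_A = ((21−11)/6)² = 2.778
te_B = (4 + 4·7 + 16)/6 = 48/6 = 8; σ²_B = ((16−4)/6)² = 4.000
te_C = (2 + 4·6 + 16)/6 = 42/6 = 7; σ²_C = ((16−2)/6)² = 5.444
te_D = (11 + 4·14 + 23)/6 = 90/6 = 15; σ²_D = ((23−11)/6)² = 4.000
te_E = (2 + 4·7 + 18)/6 = 48/6 = 8; σ²_E = ((18−2)/6)² = 7.111

Forward pass:
ES_A = 0; EF_A = 14
ES_B = 14; EF_B = 14+8 = 22
ES_C = 14; EF_C = 14+7 = 21
ES_D = 14; EF_D = 14+15 = 29
ES_E = max(EF_B=22, EF_C=21, EF_D=29) = 29; EF_E = 29+8 = 37
Expected project duration μ = 37 hours. Critical path: A → D → E.

Variance along critical path = 2.778 + 4.000 + 7.111 = 13.889; σ = √13.889 = 3.727 hours.
Z = (41 − 37) / 3.727 = 1.073
P(T ≤ 41) = Φ(1.073) ≈ 0.858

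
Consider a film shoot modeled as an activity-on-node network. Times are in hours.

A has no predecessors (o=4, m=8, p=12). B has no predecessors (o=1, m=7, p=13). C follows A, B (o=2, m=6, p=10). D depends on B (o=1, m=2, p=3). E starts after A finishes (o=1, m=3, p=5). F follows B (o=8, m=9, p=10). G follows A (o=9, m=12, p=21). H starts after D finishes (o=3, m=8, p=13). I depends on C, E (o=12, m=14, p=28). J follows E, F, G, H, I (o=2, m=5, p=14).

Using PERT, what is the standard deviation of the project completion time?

3.83 hours

te_A = (4 + 4·8 + 12)/6 = 48/6 = 8; σ²_A = ((12−4)/6)² = 1.778
te_B = (1 + 4·7 + 13)/6 = 42/6 = 7; σ²_B = ((13−1)/6)² = 4.000
te_C = (2 + 4·6 + 10)/6 = 36/6 = 6; σ²_C = ((10−2)/6)² = 1.778
te_D = (1 + 4·2 + 3)/6 = 12/6 = 2; σ²_D = ((3−1)/6)² = 0.111
te_E = (1 + 4·3 + 5)/6 = 18/6 = 3; σ²_E = ((5−1)/6)² = 0.444
te_F = (8 + 4·9 + 10)/6 = 54/6 = 9; σ²_F = ((10−8)/6)² = 0.111
te_G = (9 + 4·12 + 21)/6 = 78/6 = 13; σ²_G = ((21−9)/6)² = 4.000
te_H = (3 + 4·8 + 13)/6 = 48/6 = 8; σ²_H = ((13−3)/6)² = 2.778
te_I = (12 + 4·14 + 28)/6 = 96/6 = 16; σ²_I = ((28−12)/6)² = 7.111
te_J = (2 + 4·5 + 14)/6 = 36/6 = 6; σ²_J = ((14−2)/6)² = 4.000

Forward pass:
ES_A = 0; EF_A = 8
ES_B = 0; EF_B = 7
ES_C = max(EF_A=8, EF_B=7) = 8; EF_C = 8+6 = 14
ES_D = 7; EF_D = 7+2 = 9
ES_E = 8; EF_E = 8+3 = 11
ES_F = 7; EF_F = 7+9 = 16
ES_G = 8; EF_G = 8+13 = 21
ES_H = 9; EF_H = 9+8 = 17
ES_I = max(EF_C=14, EF_E=11) = 14; EF_I = 14+16 = 30
ES_J = max(EF_E=11, EF_F=16, EF_G=21, EF_H=17, EF_I=30) = 30; EF_J = 30+6 = 36
Expected project duration μ = 36 hours. Critical path: A → C → I → J.

Variance along critical path = 1.778 + 1.778 + 7.111 + 4.000 = 14.667
σ = √14.667 = 3.830 hours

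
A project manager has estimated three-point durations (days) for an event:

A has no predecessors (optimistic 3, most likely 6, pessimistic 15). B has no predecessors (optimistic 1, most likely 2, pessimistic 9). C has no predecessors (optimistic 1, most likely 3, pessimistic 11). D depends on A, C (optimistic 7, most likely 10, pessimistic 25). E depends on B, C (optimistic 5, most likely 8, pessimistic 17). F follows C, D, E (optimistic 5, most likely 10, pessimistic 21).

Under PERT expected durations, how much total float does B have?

te_A = (3 + 4·6 + 15)/6 = 42/6 = 7
te_B = (1 + 4·2 + 9)/6 = 18/6 = 3
te_C = (1 + 4·3 + 11)/6 = 24/6 = 4
te_D = (7 + 4·10 + 25)/6 = 72/6 = 12
te_E = (5 + 4·8 + 17)/6 = 54/6 = 9
te_F = (5 + 4·10 + 21)/6 = 66/6 = 11

Forward pass:
ES_A = 0; EF_A = 7
ES_B = 0; EF_B = 3
ES_C = 0; EF_C = 4
ES_D = max(EF_A=7, EF_C=4) = 7; EF_D = 7+12 = 19
ES_E = max(EF_B=3, EF_C=4) = 4; EF_E = 4+9 = 13
ES_F = max(EF_C=4, EF_D=19, EF_E=13) = 19; EF_F = 19+11 = 30
Expected project duration μ = 30 days. Critical path: A → D → F.

Backward pass:
LF_F = 30; LS_F = 30−11 = 19
LF_E = LS_F = 19; LS_E = 19−9 = 10
LF_D = LS_F = 19; LS_D = 19−12 = 7
LF_C = min(LS_D=7, LS_E=10, LS_F=19) = 7; LS_C = 7−4 = 3
LF_B = LS_E = 10; LS_B = 10−3 = 7
LF_A = LS_D = 7; LS_A = 7−7 = 0
Slack_B = LS_B − ES_B = 7 − 0 = 7

7 days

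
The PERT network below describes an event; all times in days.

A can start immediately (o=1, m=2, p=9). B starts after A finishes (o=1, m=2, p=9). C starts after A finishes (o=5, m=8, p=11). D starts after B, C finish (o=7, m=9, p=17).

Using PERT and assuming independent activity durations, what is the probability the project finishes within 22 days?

0.664

te_A = (1 + 4·2 + 9)/6 = 18/6 = 3; σ²_A = ((9−1)/6)² = 1.778
te_B = (1 + 4·2 + 9)/6 = 18/6 = 3; σ²_B = ((9−1)/6)² = 1.778
te_C = (5 + 4·8 + 11)/6 = 48/6 = 8; σ²_C = ((11−5)/6)² = 1.000
te_D = (7 + 4·9 + 17)/6 = 60/6 = 10; σ²_D = ((17−7)/6)² = 2.778

Forward pass:
ES_A = 0; EF_A = 3
ES_B = 3; EF_B = 3+3 = 6
ES_C = 3; EF_C = 3+8 = 11
ES_D = max(EF_B=6, EF_C=11) = 11; EF_D = 11+10 = 21
Expected project duration μ = 21 days. Critical path: A → C → D.

Variance along critical path = 1.778 + 1.000 + 2.778 = 5.556; σ = √5.556 = 2.357 days.
Z = (22 − 21) / 2.357 = 0.424
P(T ≤ 22) = Φ(0.424) ≈ 0.664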